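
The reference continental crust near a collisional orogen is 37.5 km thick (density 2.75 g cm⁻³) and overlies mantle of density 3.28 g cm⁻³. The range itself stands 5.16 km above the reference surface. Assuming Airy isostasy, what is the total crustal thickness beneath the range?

Root depth r = h ρ_c / (ρ_m − ρ_c) = 5.16 km × 2.75 / 0.53 = 26.77 km.
Total thickness = T + h + r = 37.5 km + 5.16 km + 26.77 km = 69.4 km.

69.4 km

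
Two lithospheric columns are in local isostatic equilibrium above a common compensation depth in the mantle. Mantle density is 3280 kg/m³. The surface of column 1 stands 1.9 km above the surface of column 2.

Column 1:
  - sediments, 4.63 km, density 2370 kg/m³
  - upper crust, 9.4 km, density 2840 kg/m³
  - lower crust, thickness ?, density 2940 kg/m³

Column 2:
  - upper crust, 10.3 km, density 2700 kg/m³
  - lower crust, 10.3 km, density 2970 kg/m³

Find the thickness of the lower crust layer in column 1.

20.7 km

Take the compensation level at the base of the deeper column (depth z_c below the surface of column 1) and equate Σ ρ_i t_i down to z_c; mantle fills any gap and the z_c terms cancel.
Column 1: 4.63×2370 + 9.4×2840 + x×2940 + (z_c − 14.03 − x)×3280
Column 2: 1.9×0 + 10.3×2700 + 10.3×2970 + (z_c − 1.9 − 20.6)×3280
The z_c×3280 term appears on both sides and cancels. Collect the known terms of each column as K = Σ(ρt)_known − 3280 × (depth of known layers): K_1 = 37669.1 − 3280×14.03 = −8349.3; K_2 = 58401 − 3280×(1.9 + 20.6) = −15399.
Balance: K_1 − x×(3280 − 2940) = K_2, so x = (K_1 − K_2)/(3280 − 2940) = 7049.7/340 = 20.7 km.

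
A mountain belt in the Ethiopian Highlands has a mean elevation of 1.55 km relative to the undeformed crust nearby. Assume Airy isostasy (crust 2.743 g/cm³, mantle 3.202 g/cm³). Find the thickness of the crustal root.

Isostatic balance requires: the weight of the topography is balanced by the buoyancy of the root, ρ_c h = (ρ_m − ρ_c) r.
r = h · ρ_c / (ρ_m − ρ_c) = 1.55 km × 2.743 / (3.202 − 2.743) = 9.26 km.

9.26 km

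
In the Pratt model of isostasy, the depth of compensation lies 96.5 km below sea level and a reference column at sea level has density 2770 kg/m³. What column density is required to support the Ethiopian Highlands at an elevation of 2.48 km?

Pratt balance: ρ_ref D = ρ (D + h).
ρ = ρ_ref D/(D + h) = 2770 × 96.5 km/(96.5 km + 2.48 km) = 2700 kg/m³.

2700 kg/m³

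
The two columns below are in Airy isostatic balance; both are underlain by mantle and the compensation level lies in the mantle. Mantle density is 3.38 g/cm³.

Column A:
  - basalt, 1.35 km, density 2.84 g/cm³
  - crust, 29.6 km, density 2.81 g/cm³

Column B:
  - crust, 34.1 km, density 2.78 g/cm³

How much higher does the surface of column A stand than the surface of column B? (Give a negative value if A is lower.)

−0.846 km

For any compensation level in the mantle, the mantle terms cancel and isostasy reduces to e = (Σt_A − Σt_B) − (Σ(ρt)_A − Σ(ρt)_B) / ρ_m.
Σt_A = 30.95 km; Σt_B = 34.1 km; Σ(ρt)_A = 87.01; Σ(ρt)_B = 94.798 (in km·g/cm³).
e = (30.95 − 34.1) − (87.01 − 94.798) / 3.38 = −0.846 km.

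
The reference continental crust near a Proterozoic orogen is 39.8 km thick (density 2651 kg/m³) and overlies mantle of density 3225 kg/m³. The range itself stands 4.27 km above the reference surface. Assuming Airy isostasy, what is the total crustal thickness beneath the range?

63.8 km

Root depth r = h ρ_c / (ρ_m − ρ_c) = 4.27 km × 2651 / 574 = 19.72 km.
Total thickness = T + h + r = 39.8 km + 4.27 km + 19.72 km = 63.8 km.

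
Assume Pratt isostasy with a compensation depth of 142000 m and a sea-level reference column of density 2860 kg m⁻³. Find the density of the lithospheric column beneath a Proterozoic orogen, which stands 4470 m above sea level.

Pratt balance: ρ_ref D = ρ (D + h).
ρ = ρ_ref D/(D + h) = 2860 × 142000 m/(142000 m + 4470 m) = 2770 kg m⁻³.

2770 kg m⁻³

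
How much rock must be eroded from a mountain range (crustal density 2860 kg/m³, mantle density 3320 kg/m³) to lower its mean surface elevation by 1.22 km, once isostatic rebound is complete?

Net drop Δ = e − u = e − e ρ_c/ρ_m = e (ρ_m − ρ_c)/ρ_m.
e = Δ ρ_m/(ρ_m − ρ_c) = 1.22 km × 3320/460 = 8.81 km.

8.81 km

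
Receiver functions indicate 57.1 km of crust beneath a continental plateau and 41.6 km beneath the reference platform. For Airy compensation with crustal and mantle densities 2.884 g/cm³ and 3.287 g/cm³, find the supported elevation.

1.9 km

Excess crust Δ = 57.1 km − 41.6 km = 15.5 km, split between elevation h and root r with h + r = Δ.
Airy balance ρ_c h = (ρ_m − ρ_c) r gives r = h ρ_c/(ρ_m − ρ_c), so h (1 + ρ_c/(ρ_m − ρ_c)) = Δ, i.e. h = Δ (ρ_m − ρ_c)/ρ_m.
h = 15.5 km × 0.403/3.287 = 1.9 km.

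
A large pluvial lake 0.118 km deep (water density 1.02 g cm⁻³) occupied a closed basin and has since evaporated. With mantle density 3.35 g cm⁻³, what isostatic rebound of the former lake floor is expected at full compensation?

0.0359 km

u = d ρ_w/ρ_m = 0.118 km × 1.02/3.35 = 0.0359 km.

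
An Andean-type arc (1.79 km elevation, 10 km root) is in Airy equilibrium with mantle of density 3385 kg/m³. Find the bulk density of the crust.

2870 kg/m³

ρ_c h = (ρ_m − ρ_c) r → ρ_c (h + r) = ρ_m r → ρ_c = ρ_m r / (h + r).
ρ_c = 3385 × 10 km / (1.79 km + 10 km) = 2870 kg/m³.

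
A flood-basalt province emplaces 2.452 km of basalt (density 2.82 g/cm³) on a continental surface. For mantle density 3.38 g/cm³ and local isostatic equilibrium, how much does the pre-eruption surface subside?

2.05 km

Subaerial loading: s = t ρ_load / ρ_m.
s = 2.452 km × 2.82/3.38 = 2.05 km.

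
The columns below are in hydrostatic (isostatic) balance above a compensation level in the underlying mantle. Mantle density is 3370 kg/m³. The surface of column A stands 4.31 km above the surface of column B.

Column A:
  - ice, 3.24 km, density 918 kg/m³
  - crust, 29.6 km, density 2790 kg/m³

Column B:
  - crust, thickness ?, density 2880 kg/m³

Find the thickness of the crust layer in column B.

Take the compensation level at the base of the deeper column (depth z_c below the surface of column A) and equate Σ ρ_i t_i down to z_c; mantle fills any gap and the z_c terms cancel.
Column A: 3.24×918 + 29.6×2790 + (z_c − 32.84)×3370
Column B: 4.31×0 + x×2880 + (z_c − 4.31 − 0 − x)×3370
The z_c×3370 term appears on both sides and cancels. Collect the known terms of each column as K = Σ(ρt)_known − 3370 × (depth of known layers): K_A = 85558.32 − 3370×32.84 = −25112.48; K_B = 0 − 3370×(4.31 + 0) = −14524.7.
Balance: K_A = K_B − x×(3370 − 2880), so x = (K_B − K_A)/(3370 − 2880) = 10587.8/490 = 21.6 km.

21.6 km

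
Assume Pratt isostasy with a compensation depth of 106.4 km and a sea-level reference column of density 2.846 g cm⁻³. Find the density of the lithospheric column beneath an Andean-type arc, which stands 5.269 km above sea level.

2.71 g cm⁻³

Pratt balance: ρ_ref D = ρ (D + h).
ρ = ρ_ref D/(D + h) = 2.846 × 106.4 km/(106.4 km + 5.269 km) = 2.71 g cm⁻³.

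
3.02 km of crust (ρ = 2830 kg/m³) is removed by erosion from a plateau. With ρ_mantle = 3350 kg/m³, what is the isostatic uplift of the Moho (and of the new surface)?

Unloading: uplift u = e ρ_c/ρ_m = 3.02 km × 2830/3350 = 2.55 km.

2.55 km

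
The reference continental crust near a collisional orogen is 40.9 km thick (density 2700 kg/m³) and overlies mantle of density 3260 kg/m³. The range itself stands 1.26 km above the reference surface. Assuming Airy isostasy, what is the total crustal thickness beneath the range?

48.2 km

Root depth r = h ρ_c / (ρ_m − ρ_c) = 1.26 km × 2700 / 560 = 6.075 km.
Total thickness = T + h + r = 40.9 km + 1.26 km + 6.075 km = 48.2 km.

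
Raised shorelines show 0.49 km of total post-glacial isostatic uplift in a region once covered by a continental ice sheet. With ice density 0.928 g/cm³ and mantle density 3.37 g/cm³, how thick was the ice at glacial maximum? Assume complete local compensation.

1.78 km

u = t ρ_ice/ρ_m → t = u ρ_m/ρ_ice = 0.49 km × 3.37/0.928 = 1.78 km.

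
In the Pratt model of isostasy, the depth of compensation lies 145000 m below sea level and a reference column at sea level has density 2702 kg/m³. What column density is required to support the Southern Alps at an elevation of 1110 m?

2680 kg/m³

Pratt balance: ρ_ref D = ρ (D + h).
ρ = ρ_ref D/(D + h) = 2702 × 145000 m/(145000 m + 1110 m) = 2680 kg/m³.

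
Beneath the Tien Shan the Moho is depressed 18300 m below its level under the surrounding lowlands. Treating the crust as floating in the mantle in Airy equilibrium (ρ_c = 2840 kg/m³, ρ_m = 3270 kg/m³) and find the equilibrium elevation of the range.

2770 m

For local isostatic compensation: ρ_c h = (ρ_m − ρ_c) r.
h = r (ρ_m − ρ_c) / ρ_c = 18300 m × (3270 − 2840) / 2840 = 2770 m.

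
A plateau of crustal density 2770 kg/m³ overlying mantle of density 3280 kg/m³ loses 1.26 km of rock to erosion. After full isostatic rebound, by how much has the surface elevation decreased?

Rebound u = e ρ_c/ρ_m = 1.26 km × 2770/3280 = 1.064 km.
Net surface drop = e − u = 1.26 km − 1.064 km = e (ρ_m − ρ_c)/ρ_m = 0.196 km.

0.196 km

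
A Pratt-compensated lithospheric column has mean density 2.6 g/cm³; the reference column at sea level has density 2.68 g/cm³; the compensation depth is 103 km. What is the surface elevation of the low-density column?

ρ_ref D = ρ (D + h) → h = D (ρ_ref − ρ)/ρ.
h = 103 km × (2.68 − 2.6)/2.6 = 3.17 km.

3.17 km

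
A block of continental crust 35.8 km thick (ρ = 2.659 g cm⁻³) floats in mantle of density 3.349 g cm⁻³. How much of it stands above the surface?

7.38 km

Floating equilibrium: submerged depth d = t ρ_obj/ρ_fluid = 35.8 km × 2.659/3.349 = 28.42 km.
Freeboard = t − d = 35.8 km − 28.42 km = 7.38 km.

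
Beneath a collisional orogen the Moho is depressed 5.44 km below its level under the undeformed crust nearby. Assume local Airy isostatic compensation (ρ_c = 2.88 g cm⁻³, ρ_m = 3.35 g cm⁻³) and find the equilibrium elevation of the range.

In Airy isostatic equilibrium: ρ_c h = (ρ_m − ρ_c) r.
h = r (ρ_m − ρ_c) / ρ_c = 5.44 km × (3.35 − 2.88) / 2.88 = 0.888 km.

0.888 km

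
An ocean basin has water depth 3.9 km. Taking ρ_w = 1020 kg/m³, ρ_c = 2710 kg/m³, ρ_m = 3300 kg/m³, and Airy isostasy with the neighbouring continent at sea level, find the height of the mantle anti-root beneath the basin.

Isostatic balance requires: replacing crust with seawater at the top is compensated by replacing crust with mantle at the base: d (ρ_c − ρ_w) = a (ρ_m − ρ_c).
a = d (ρ_c − ρ_w)/(ρ_m − ρ_c) = 3.9 km × 1690/590 = 11.2 km.

11.2 km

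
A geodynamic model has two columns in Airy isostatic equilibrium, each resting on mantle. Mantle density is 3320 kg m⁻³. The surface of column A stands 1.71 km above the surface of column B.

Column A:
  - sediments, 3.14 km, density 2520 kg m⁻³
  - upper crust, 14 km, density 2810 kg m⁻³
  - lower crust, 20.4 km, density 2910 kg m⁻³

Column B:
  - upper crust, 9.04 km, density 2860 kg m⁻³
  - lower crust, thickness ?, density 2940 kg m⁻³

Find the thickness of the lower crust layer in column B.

Take the compensation level at the base of the deeper column (depth z_c below the surface of column A) and equate Σ ρ_i t_i down to z_c; mantle fills any gap and the z_c terms cancel.
Column A: 3.14×2520 + 14×2810 + 20.4×2910 + (z_c − 37.54)×3320
Column B: 1.71×0 + 9.04×2860 + x×2940 + (z_c − 1.71 − 9.04 − x)×3320
The z_c×3320 term appears on both sides and cancels. Collect the known terms of each column as K = Σ(ρt)_known − 3320 × (depth of known layers): K_A = 106616.8 − 3320×37.54 = −18016; K_B = 25854.4 − 3320×(1.71 + 9.04) = −9835.6.
Balance: K_A = K_B − x×(3320 − 2940), so x = (K_B − K_A)/(3320 − 2940) = 8180.4/380 = 21.5 km.

21.5 km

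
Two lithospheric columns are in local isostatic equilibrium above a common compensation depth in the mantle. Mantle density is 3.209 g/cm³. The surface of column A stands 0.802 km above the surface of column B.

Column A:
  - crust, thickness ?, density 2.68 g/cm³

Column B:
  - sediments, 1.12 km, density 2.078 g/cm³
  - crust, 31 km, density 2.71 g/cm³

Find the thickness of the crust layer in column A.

36.5 km

Take the compensation level at the base of the deeper column (depth z_c below the surface of column A) and equate Σ ρ_i t_i down to z_c; mantle fills any gap and the z_c terms cancel.
Column A: x×2.68 + (z_c − 0 − x)×3.209
Column B: 0.802×0 + 1.12×2.078 + 31×2.71 + (z_c − 0.802 − 32.12)×3.209
The z_c×3.209 term appears on both sides and cancels. Collect the known terms of each column as K = Σ(ρt)_known − 3.209 × (depth of known layers): K_A = 0 − 3.209×0 = 0; K_B = 86.33736 − 3.209×(0.802 + 32.12) = −19.309338.
Balance: K_A − x×(3.209 − 2.68) = K_B, so x = (K_A − K_B)/(3.209 − 2.68) = 19.3093/0.529 = 36.5 km.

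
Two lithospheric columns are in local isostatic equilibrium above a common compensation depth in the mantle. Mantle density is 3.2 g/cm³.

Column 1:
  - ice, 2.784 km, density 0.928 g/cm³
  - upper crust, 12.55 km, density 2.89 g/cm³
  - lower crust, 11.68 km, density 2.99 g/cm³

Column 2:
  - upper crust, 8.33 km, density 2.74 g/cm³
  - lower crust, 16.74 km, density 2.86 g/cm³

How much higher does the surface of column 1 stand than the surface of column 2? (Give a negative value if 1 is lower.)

For any compensation level in the mantle, the mantle terms cancel and isostasy reduces to e = (Σt_1 − Σt_2) − (Σ(ρt)_1 − Σ(ρt)_2) / ρ_m.
Σt_1 = 27.014 km; Σt_2 = 25.07 km; Σ(ρt)_1 = 73.776252; Σ(ρt)_2 = 70.7006 (in km·g/cm³).
e = (27.014 − 25.07) − (73.776252 − 70.7006) / 3.2 = 0.983 km.

0.983 km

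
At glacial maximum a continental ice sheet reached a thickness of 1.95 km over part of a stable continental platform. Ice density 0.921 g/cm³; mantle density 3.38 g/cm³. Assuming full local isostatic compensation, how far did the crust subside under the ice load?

0.531 km

Balancing pressure at the compensation depth: the ice load ρ_ice t is balanced by mantle displaced below, ρ_m s.
s = t ρ_ice / ρ_m = 1.95 km × 0.921/3.38 = 0.531 km.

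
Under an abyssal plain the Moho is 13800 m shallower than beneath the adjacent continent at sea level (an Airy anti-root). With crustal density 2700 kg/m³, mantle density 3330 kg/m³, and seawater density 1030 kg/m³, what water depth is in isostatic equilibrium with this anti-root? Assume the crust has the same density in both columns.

5210 m

Replacing a thickness d of crust by seawater at the top must be balanced by replacing crust with mantle at the base: d (ρ_c − ρ_w) = a (ρ_m − ρ_c).
d = a (ρ_m − ρ_c)/(ρ_c − ρ_w) = 13800 m × 630/1670 = 5210 m.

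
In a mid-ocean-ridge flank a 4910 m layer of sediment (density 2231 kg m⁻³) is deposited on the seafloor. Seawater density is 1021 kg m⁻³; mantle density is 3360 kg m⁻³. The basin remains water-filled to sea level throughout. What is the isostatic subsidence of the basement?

2540 m

Submarine loading: the sediment displaces seawater, and the subsidence is in turn flooded, so s (ρ_m − ρ_w) = t (ρ_sed − ρ_w).
s = 4910 m × (2231 − 1021) / (3360 − 1021) = 2540 m.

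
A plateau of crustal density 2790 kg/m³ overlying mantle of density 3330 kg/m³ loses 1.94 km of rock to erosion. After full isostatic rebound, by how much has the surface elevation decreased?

0.315 km

Rebound u = e ρ_c/ρ_m = 1.94 km × 2790/3330 = 1.625 km.
Net surface drop = e − u = 1.94 km − 1.625 km = e (ρ_m − ρ_c)/ρ_m = 0.315 km.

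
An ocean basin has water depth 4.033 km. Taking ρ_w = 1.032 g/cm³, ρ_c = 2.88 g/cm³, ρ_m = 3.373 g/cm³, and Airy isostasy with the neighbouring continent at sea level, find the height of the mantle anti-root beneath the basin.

15.1 km

By Archimedes' principle applied to the lithosphere: replacing crust with seawater at the top is compensated by replacing crust with mantle at the base: d (ρ_c − ρ_w) = a (ρ_m − ρ_c).
a = d (ρ_c − ρ_w)/(ρ_m − ρ_c) = 4.033 km × 1.848/0.493 = 15.1 km.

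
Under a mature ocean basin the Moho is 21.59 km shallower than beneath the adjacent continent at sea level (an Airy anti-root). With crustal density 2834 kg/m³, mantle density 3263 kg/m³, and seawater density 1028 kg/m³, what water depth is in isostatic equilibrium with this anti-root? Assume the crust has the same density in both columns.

5.13 km

Replacing a thickness d of crust by seawater at the top must be balanced by replacing crust with mantle at the base: d (ρ_c − ρ_w) = a (ρ_m − ρ_c).
d = a (ρ_m − ρ_c)/(ρ_c − ρ_w) = 21.59 km × 429/1806 = 5.13 km.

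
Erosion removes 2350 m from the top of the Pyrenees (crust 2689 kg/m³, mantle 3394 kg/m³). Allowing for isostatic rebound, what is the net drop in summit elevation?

488 m

Rebound u = e ρ_c/ρ_m = 2350 m × 2689/3394 = 1862 m.
Net surface drop = e − u = 2350 m − 1862 m = e (ρ_m − ρ_c)/ρ_m = 488 m.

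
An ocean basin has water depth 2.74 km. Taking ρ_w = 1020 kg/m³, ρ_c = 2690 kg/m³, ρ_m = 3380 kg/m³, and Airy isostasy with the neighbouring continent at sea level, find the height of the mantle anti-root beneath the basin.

Equating mass per unit area of the two columns: replacing crust with seawater at the top is compensated by replacing crust with mantle at the base: d (ρ_c − ρ_w) = a (ρ_m − ρ_c).
a = d (ρ_c − ρ_w)/(ρ_m − ρ_c) = 2.74 km × 1670/690 = 6.63 km.

6.63 km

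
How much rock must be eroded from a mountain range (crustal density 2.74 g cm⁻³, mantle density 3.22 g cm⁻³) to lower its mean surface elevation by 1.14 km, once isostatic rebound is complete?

Net drop Δ = e − u = e − e ρ_c/ρ_m = e (ρ_m − ρ_c)/ρ_m.
e = Δ ρ_m/(ρ_m − ρ_c) = 1.14 km × 3.22/0.48 = 7.65 km.

7.65 km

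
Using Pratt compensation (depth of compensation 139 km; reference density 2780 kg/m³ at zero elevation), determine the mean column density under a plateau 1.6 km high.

2750 kg/m³

Pratt balance: ρ_ref D = ρ (D + h).
ρ = ρ_ref D/(D + h) = 2780 × 139 km/(139 km + 1.6 km) = 2750 kg/m³.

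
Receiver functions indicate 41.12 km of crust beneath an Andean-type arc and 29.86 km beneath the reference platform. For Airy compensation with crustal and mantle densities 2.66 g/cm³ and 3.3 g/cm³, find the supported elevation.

Excess crust Δ = 41.12 km − 29.86 km = 11.26 km, split between elevation h and root r with h + r = Δ.
Airy balance ρ_c h = (ρ_m − ρ_c) r gives r = h ρ_c/(ρ_m − ρ_c), so h (1 + ρ_c/(ρ_m − ρ_c)) = Δ, i.e. h = Δ (ρ_m − ρ_c)/ρ_m.
h = 11.26 km × 0.64/3.3 = 2.18 km.

2.18 km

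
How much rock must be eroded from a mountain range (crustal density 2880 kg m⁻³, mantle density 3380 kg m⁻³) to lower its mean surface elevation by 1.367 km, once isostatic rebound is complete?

9.24 km

Net drop Δ = e − u = e − e ρ_c/ρ_m = e (ρ_m − ρ_c)/ρ_m.
e = Δ ρ_m/(ρ_m − ρ_c) = 1.367 km × 3380/500 = 9.24 km.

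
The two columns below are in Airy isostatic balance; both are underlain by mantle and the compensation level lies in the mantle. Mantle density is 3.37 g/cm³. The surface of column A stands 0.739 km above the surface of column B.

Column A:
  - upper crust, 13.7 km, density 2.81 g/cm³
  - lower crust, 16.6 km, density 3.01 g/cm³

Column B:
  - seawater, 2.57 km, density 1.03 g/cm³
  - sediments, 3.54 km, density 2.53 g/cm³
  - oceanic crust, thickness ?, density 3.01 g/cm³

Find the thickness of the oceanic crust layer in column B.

Take the compensation level at the base of the deeper column (depth z_c below the surface of column A) and equate Σ ρ_i t_i down to z_c; mantle fills any gap and the z_c terms cancel.
Column A: 13.7×2.81 + 16.6×3.01 + (z_c − 30.3)×3.37
Column B: 0.739×0 + 2.57×1.03 + 3.54×2.53 + x×3.01 + (z_c − 0.739 − 6.11 − x)×3.37
The z_c×3.37 term appears on both sides and cancels. Collect the known terms of each column as K = Σ(ρt)_known − 3.37 × (depth of known layers): K_A = 88.463 − 3.37×30.3 = −13.648; K_B = 11.6033 − 3.37×(0.739 + 6.11) = −11.47783.
Balance: K_A = K_B − x×(3.37 − 3.01), so x = (K_B − K_A)/(3.37 − 3.01) = 2.17017/0.36 = 6.03 km.

6.03 km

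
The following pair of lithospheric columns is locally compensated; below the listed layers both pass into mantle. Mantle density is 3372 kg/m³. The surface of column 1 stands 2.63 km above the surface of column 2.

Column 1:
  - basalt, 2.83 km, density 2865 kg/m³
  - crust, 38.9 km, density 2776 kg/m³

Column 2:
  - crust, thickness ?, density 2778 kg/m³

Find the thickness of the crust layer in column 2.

Take the compensation level at the base of the deeper column (depth z_c below the surface of column 1) and equate Σ ρ_i t_i down to z_c; mantle fills any gap and the z_c terms cancel.
Column 1: 2.83×2865 + 38.9×2776 + (z_c − 41.73)×3372
Column 2: 2.63×0 + x×2778 + (z_c − 2.63 − 0 − x)×3372
The z_c×3372 term appears on both sides and cancels. Collect the known terms of each column as K = Σ(ρt)_known − 3372 × (depth of known layers): K_1 = 116094.35 − 3372×41.73 = −24619.21; K_2 = 0 − 3372×(2.63 + 0) = −8868.36.
Balance: K_1 = K_2 − x×(3372 − 2778), so x = (K_2 − K_1)/(3372 − 2778) = 15750.9/594 = 26.5 km.

26.5 km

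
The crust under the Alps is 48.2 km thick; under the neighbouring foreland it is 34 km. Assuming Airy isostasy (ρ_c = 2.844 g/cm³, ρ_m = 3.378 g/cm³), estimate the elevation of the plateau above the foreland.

2.24 km

Excess crust Δ = 48.2 km − 34 km = 14.2 km, split between elevation h and root r with h + r = Δ.
Airy balance ρ_c h = (ρ_m − ρ_c) r gives r = h ρ_c/(ρ_m − ρ_c), so h (1 + ρ_c/(ρ_m − ρ_c)) = Δ, i.e. h = Δ (ρ_m − ρ_c)/ρ_m.
h = 14.2 km × 0.534/3.378 = 2.24 km.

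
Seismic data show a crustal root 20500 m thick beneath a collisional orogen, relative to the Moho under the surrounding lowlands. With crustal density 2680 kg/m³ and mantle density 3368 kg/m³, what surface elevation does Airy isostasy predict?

5260 m

Balancing pressure at the compensation depth: ρ_c h = (ρ_m − ρ_c) r.
h = r (ρ_m − ρ_c) / ρ_c = 20500 m × (3368 − 2680) / 2680 = 5260 m.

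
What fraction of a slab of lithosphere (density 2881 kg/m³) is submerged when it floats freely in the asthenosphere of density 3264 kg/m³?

88.3%

Submerged fraction = ρ_obj/ρ_fluid = 2881/3264 = 88.3%.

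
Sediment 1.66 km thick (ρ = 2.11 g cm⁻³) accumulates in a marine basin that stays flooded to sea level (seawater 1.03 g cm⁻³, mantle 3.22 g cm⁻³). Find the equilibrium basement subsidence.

0.819 km

Submarine loading: the sediment displaces seawater, and the subsidence is in turn flooded, so s (ρ_m − ρ_w) = t (ρ_sed − ρ_w).
s = 1.66 km × (2.11 − 1.03) / (3.22 − 1.03) = 0.819 km.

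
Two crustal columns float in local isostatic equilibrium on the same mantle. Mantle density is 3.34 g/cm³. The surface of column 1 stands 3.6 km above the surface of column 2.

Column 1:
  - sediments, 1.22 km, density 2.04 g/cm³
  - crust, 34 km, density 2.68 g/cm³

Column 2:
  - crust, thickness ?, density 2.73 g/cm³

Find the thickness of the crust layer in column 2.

Take the compensation level at the base of the deeper column (depth z_c below the surface of column 1) and equate Σ ρ_i t_i down to z_c; mantle fills any gap and the z_c terms cancel.
Column 1: 1.22×2.04 + 34×2.68 + (z_c − 35.22)×3.34
Column 2: 3.6×0 + x×2.73 + (z_c − 3.6 − 0 − x)×3.34
The z_c×3.34 term appears on both sides and cancels. Collect the known terms of each column as K = Σ(ρt)_known − 3.34 × (depth of known layers): K_1 = 93.6088 − 3.34×35.22 = −24.026; K_2 = 0 − 3.34×(3.6 + 0) = −12.024.
Balance: K_1 = K_2 − x×(3.34 − 2.73), so x = (K_2 − K_1)/(3.34 − 2.73) = 12.002/0.61 = 19.7 km.

19.7 km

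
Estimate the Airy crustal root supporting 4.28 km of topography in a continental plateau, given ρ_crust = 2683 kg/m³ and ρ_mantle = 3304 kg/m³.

Isostatic balance requires: the weight of the topography is balanced by the buoyancy of the root, ρ_c h = (ρ_m − ρ_c) r.
r = h · ρ_c / (ρ_m − ρ_c) = 4.28 km × 2683 / (3304 − 2683) = 18.5 km.

18.5 km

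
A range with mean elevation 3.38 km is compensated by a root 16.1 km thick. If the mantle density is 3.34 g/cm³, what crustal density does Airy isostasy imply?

2.76 g/cm³

ρ_c h = (ρ_m − ρ_c) r → ρ_c (h + r) = ρ_m r → ρ_c = ρ_m r / (h + r).
ρ_c = 3.34 × 16.1 km / (3.38 km + 16.1 km) = 2.76 g/cm³.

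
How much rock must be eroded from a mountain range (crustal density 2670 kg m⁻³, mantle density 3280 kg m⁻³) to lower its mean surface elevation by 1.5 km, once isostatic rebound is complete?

Net drop Δ = e − u = e − e ρ_c/ρ_m = e (ρ_m − ρ_c)/ρ_m.
e = Δ ρ_m/(ρ_m − ρ_c) = 1.5 km × 3280/610 = 8.07 km.

8.07 km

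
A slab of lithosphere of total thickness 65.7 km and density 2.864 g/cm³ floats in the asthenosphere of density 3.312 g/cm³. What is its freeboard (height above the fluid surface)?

8.89 km

Floating equilibrium: submerged depth d = t ρ_obj/ρ_fluid = 65.7 km × 2.864/3.312 = 56.81 km.
Freeboard = t − d = 65.7 km − 56.81 km = 8.89 km.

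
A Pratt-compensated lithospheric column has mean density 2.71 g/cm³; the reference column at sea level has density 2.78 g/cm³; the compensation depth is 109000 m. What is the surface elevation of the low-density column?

2820 m

ρ_ref D = ρ (D + h) → h = D (ρ_ref − ρ)/ρ.
h = 109000 m × (2.78 − 2.71)/2.71 = 2820 m.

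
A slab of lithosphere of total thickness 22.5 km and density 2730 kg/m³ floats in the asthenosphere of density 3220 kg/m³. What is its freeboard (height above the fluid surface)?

3.42 km

Floating equilibrium: submerged depth d = t ρ_obj/ρ_fluid = 22.5 km × 2730/3220 = 19.08 km.
Freeboard = t − d = 22.5 km − 19.08 km = 3.42 km.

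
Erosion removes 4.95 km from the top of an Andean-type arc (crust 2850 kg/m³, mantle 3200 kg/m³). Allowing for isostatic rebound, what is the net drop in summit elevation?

0.541 km

Rebound u = e ρ_c/ρ_m = 4.95 km × 2850/3200 = 4.409 km.
Net surface drop = e − u = 4.95 km − 4.409 km = e (ρ_m − ρ_c)/ρ_m = 0.541 km.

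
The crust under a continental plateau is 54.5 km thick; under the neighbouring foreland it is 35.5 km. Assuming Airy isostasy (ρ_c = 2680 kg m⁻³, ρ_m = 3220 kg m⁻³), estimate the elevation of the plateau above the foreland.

Excess crust Δ = 54.5 km − 35.5 km = 19 km, split between elevation h and root r with h + r = Δ.
Airy balance ρ_c h = (ρ_m − ρ_c) r gives r = h ρ_c/(ρ_m − ρ_c), so h (1 + ρ_c/(ρ_m − ρ_c)) = Δ, i.e. h = Δ (ρ_m − ρ_c)/ρ_m.
h = 19 km × 540/3220 = 3.19 km.

3.19 km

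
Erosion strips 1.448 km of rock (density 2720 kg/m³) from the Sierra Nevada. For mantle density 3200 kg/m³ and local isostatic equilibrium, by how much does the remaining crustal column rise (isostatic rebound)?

Unloading: uplift u = e ρ_c/ρ_m = 1.448 km × 2720/3200 = 1.23 km.

1.23 km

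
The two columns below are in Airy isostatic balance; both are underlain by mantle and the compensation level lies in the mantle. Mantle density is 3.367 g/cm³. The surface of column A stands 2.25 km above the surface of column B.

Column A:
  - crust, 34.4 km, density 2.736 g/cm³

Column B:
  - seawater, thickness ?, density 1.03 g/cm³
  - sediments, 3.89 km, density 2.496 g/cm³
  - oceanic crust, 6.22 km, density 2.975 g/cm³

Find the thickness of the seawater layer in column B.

Take the compensation level at the base of the deeper column (depth z_c below the surface of column A) and equate Σ ρ_i t_i down to z_c; mantle fills any gap and the z_c terms cancel.
Column A: 34.4×2.736 + (z_c − 34.4)×3.367
Column B: 2.25×0 + x×1.03 + 3.89×2.496 + 6.22×2.975 + (z_c − 2.25 − 10.11 − x)×3.367
The z_c×3.367 term appears on both sides and cancels. Collect the known terms of each column as K = Σ(ρt)_known − 3.367 × (depth of known layers): K_A = 94.1184 − 3.367×34.4 = −21.7064; K_B = 28.21394 − 3.367×(2.25 + 10.11) = −13.40218.
Balance: K_A = K_B − x×(3.367 − 1.03), so x = (K_B − K_A)/(3.367 − 1.03) = 8.30422/2.337 = 3.55 km.

3.55 km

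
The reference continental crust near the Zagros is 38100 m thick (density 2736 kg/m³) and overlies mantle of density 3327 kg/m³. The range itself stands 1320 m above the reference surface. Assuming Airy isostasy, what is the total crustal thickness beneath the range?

45500 m

Root depth r = h ρ_c / (ρ_m − ρ_c) = 1320 m × 2736 / 591 = 6111 m.
Total thickness = T + h + r = 38100 m + 1320 m + 6111 m = 45500 m.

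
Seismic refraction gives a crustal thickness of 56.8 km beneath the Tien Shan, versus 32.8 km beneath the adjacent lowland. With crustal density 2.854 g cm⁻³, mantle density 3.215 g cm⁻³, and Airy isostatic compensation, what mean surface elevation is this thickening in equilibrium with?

2.69 km

Excess crust Δ = 56.8 km − 32.8 km = 24 km, split between elevation h and root r with h + r = Δ.
Airy balance ρ_c h = (ρ_m − ρ_c) r gives r = h ρ_c/(ρ_m − ρ_c), so h (1 + ρ_c/(ρ_m − ρ_c)) = Δ, i.e. h = Δ (ρ_m − ρ_c)/ρ_m.
h = 24 km × 0.361/3.215 = 2.69 km.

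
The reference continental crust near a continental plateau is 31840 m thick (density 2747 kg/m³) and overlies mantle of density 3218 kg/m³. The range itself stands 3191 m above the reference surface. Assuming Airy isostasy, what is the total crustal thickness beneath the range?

53600 m

Root depth r = h ρ_c / (ρ_m − ρ_c) = 3191 m × 2747 / 471 = 18610 m.
Total thickness = T + h + r = 31840 m + 3191 m + 18610 m = 53600 m.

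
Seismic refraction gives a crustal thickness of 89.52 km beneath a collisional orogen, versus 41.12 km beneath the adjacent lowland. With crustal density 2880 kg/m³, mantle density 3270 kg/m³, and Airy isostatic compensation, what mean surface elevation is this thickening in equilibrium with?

5.77 km

Excess crust Δ = 89.52 km − 41.12 km = 48.4 km, split between elevation h and root r with h + r = Δ.
Airy balance ρ_c h = (ρ_m − ρ_c) r gives r = h ρ_c/(ρ_m − ρ_c), so h (1 + ρ_c/(ρ_m − ρ_c)) = Δ, i.e. h = Δ (ρ_m − ρ_c)/ρ_m.
h = 48.4 km × 390/3270 = 5.77 km.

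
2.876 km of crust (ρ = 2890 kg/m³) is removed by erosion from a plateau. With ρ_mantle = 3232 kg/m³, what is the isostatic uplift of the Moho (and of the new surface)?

Unloading: uplift u = e ρ_c/ρ_m = 2.876 km × 2890/3232 = 2.57 km.

2.57 km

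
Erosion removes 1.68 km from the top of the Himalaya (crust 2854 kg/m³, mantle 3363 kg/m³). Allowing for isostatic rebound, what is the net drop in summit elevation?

Rebound u = e ρ_c/ρ_m = 1.68 km × 2854/3363 = 1.426 km.
Net surface drop = e − u = 1.68 km − 1.426 km = e (ρ_m − ρ_c)/ρ_m = 0.254 km.

0.254 km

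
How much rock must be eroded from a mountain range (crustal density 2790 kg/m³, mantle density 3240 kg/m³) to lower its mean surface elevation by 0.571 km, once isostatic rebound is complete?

Net drop Δ = e − u = e − e ρ_c/ρ_m = e (ρ_m − ρ_c)/ρ_m.
e = Δ ρ_m/(ρ_m − ρ_c) = 0.571 km × 3240/450 = 4.11 km.

4.11 km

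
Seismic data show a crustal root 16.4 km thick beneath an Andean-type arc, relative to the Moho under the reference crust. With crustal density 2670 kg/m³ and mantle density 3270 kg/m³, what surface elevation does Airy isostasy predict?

Equating mass per unit area of the two columns: ρ_c h = (ρ_m − ρ_c) r.
h = r (ρ_m − ρ_c) / ρ_c = 16.4 km × (3270 − 2670) / 2670 = 3.69 km.

3.69 km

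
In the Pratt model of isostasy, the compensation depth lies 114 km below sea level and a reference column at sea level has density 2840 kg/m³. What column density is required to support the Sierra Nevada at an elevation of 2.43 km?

2780 kg/m³

Pratt balance: ρ_ref D = ρ (D + h).
ρ = ρ_ref D/(D + h) = 2840 × 114 km/(114 km + 2.43 km) = 2780 kg/m³.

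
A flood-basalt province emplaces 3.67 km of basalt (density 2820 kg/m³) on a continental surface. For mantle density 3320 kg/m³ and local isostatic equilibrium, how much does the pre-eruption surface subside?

3.12 km

Subaerial loading: s = t ρ_load / ρ_m.
s = 3.67 km × 2820/3320 = 3.12 km.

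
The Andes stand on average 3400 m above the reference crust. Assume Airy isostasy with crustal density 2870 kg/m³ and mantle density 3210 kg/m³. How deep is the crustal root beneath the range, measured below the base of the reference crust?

28700 m

For local isostatic compensation: the weight of the topography is balanced by the buoyancy of the root, ρ_c h = (ρ_m − ρ_c) r.
r = h · ρ_c / (ρ_m − ρ_c) = 3400 m × 2870 / (3210 − 2870) = 28700 m.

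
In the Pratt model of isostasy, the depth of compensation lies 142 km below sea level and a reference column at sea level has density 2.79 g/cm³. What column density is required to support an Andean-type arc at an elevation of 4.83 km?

Pratt balance: ρ_ref D = ρ (D + h).
ρ = ρ_ref D/(D + h) = 2.79 × 142 km/(142 km + 4.83 km) = 2.7 g/cm³.

2.7 g/cm³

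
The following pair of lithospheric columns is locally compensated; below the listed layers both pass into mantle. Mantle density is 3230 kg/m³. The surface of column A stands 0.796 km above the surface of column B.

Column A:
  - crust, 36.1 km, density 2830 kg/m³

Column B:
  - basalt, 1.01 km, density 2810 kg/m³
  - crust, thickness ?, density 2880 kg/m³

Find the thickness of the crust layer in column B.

Take the compensation level at the base of the deeper column (depth z_c below the surface of column A) and equate Σ ρ_i t_i down to z_c; mantle fills any gap and the z_c terms cancel.
Column A: 36.1×2830 + (z_c − 36.1)×3230
Column B: 0.796×0 + 1.01×2810 + x×2880 + (z_c − 0.796 − 1.01 − x)×3230
The z_c×3230 term appears on both sides and cancels. Collect the known terms of each column as K = Σ(ρt)_known − 3230 × (depth of known layers): K_A = 102163 − 3230×36.1 = −14440; K_B = 2838.1 − 3230×(0.796 + 1.01) = −2995.28.
Balance: K_A = K_B − x×(3230 − 2880), so x = (K_B − K_A)/(3230 − 2880) = 11444.7/350 = 32.7 km.

32.7 km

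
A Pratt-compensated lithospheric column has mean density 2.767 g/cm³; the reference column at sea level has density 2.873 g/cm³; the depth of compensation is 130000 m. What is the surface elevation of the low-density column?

4980 m

ρ_ref D = ρ (D + h) → h = D (ρ_ref − ρ)/ρ.
h = 130000 m × (2.873 − 2.767)/2.767 = 4980 m.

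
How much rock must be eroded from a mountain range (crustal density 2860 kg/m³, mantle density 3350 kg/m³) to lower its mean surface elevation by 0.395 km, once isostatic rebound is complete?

Net drop Δ = e − u = e − e ρ_c/ρ_m = e (ρ_m − ρ_c)/ρ_m.
e = Δ ρ_m/(ρ_m − ρ_c) = 0.395 km × 3350/490 = 2.7 km.

2.7 km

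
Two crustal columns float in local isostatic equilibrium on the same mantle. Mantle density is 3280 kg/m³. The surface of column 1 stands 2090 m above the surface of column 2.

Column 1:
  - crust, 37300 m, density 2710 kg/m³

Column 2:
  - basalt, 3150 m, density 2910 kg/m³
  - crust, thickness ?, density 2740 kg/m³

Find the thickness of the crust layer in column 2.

Take the compensation level at the base of the deeper column (depth z_c below the surface of column 1) and equate Σ ρ_i t_i down to z_c; mantle fills any gap and the z_c terms cancel.
Column 1: 37300×2710 + (z_c − 37300)×3280
Column 2: 2090×0 + 3150×2910 + x×2740 + (z_c − 2090 − 3150 − x)×3280
The z_c×3280 term appears on both sides and cancels. Collect the known terms of each column as K = Σ(ρt)_known − 3280 × (depth of known layers): K_1 = 101083000 − 3280×37300 = −21261000; K_2 = 9166500 − 3280×(2090 + 3150) = −8020700.
Balance: K_1 = K_2 − x×(3280 − 2740), so x = (K_2 − K_1)/(3280 − 2740) = 13240300/540 = 24500 m.

24500 m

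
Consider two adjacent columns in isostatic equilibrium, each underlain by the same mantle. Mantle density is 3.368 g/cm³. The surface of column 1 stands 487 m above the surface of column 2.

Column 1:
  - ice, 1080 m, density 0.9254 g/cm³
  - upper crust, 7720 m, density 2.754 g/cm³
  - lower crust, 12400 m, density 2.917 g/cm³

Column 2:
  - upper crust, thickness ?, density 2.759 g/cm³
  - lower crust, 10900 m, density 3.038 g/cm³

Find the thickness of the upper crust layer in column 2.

Take the compensation level at the base of the deeper column (depth z_c below the surface of column 1) and equate Σ ρ_i t_i down to z_c; mantle fills any gap and the z_c terms cancel.
Column 1: 1080×0.9254 + 7720×2.754 + 12400×2.917 + (z_c − 21200)×3.368
Column 2: 487×0 + x×2.759 + 10900×3.038 + (z_c − 487 − 10900 − x)×3.368
The z_c×3.368 term appears on both sides and cancels. Collect the known terms of each column as K = Σ(ρt)_known − 3.368 × (depth of known layers): K_1 = 58431.112 − 3.368×21200 = −12970.488; K_2 = 33114.2 − 3.368×(487 + 10900) = −5237.216.
Balance: K_1 = K_2 − x×(3.368 − 2.759), so x = (K_2 − K_1)/(3.368 − 2.759) = 7733.27/0.609 = 12700 m.

12700 m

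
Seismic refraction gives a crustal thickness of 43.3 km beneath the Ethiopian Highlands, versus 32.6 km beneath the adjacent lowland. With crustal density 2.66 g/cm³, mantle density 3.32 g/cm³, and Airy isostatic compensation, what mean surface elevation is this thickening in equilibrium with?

2.13 km

Excess crust Δ = 43.3 km − 32.6 km = 10.7 km, split between elevation h and root r with h + r = Δ.
Airy balance ρ_c h = (ρ_m − ρ_c) r gives r = h ρ_c/(ρ_m − ρ_c), so h (1 + ρ_c/(ρ_m − ρ_c)) = Δ, i.e. h = Δ (ρ_m − ρ_c)/ρ_m.
h = 10.7 km × 0.66/3.32 = 2.13 km.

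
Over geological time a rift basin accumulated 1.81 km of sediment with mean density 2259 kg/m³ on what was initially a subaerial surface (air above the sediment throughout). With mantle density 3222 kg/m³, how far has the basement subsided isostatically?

Subaerial load: s = t ρ_sed / ρ_m = 1.81 km × 2259/3222 = 1.27 km.

1.27 km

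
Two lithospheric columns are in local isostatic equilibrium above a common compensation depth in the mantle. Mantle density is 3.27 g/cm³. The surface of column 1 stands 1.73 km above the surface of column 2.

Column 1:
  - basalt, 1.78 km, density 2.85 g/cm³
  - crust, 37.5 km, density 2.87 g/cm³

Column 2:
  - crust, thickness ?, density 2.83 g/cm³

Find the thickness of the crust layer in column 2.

22.9 km

Take the compensation level at the base of the deeper column (depth z_c below the surface of column 1) and equate Σ ρ_i t_i down to z_c; mantle fills any gap and the z_c terms cancel.
Column 1: 1.78×2.85 + 37.5×2.87 + (z_c − 39.28)×3.27
Column 2: 1.73×0 + x×2.83 + (z_c − 1.73 − 0 − x)×3.27
The z_c×3.27 term appears on both sides and cancels. Collect the known terms of each column as K = Σ(ρt)_known − 3.27 × (depth of known layers): K_1 = 112.698 − 3.27×39.28 = −15.7476; K_2 = 0 − 3.27×(1.73 + 0) = −5.6571.
Balance: K_1 = K_2 − x×(3.27 − 2.83), so x = (K_2 − K_1)/(3.27 − 2.83) = 10.0905/0.44 = 22.9 km.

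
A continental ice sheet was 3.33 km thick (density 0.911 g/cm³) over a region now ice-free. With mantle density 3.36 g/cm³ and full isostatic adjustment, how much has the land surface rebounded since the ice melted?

Removing the load lets mantle flow back in; uplift u satisfies ρ_ice t = ρ_m u.
u = t ρ_ice/ρ_m = 3.33 km × 0.911/3.36 = 0.903 km.

0.903 km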